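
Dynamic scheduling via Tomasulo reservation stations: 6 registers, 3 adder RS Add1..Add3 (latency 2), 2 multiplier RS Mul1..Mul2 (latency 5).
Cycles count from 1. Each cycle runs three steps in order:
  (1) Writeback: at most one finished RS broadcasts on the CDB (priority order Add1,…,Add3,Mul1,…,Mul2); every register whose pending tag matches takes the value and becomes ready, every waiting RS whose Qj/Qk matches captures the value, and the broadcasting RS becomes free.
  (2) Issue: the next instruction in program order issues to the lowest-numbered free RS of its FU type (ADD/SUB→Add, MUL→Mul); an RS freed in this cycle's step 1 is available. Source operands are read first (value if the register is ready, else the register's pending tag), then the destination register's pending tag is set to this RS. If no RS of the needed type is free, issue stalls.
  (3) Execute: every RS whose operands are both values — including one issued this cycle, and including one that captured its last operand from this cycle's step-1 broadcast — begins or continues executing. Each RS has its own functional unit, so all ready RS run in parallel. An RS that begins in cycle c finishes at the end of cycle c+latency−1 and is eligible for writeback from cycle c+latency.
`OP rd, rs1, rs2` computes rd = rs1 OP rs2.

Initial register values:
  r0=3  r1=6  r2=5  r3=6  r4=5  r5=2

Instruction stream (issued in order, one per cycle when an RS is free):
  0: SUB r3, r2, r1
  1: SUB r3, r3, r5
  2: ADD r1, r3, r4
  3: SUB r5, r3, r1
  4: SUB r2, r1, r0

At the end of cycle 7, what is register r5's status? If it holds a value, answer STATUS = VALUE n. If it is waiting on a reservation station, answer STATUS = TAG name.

STATUS = TAG Add3

cycle 1: issue SUB r3<-Add1 // r0:3,r1:6,r2:5,r3:Add1,r4:5,r5:2
cycle 2: issue SUB r3<-Add2 // r0:3,r1:6,r2:5,r3:Add2,r4:5,r5:2
cycle 3: CDB Add1=-1; issue ADD r1<-Add1 // r0:3,r1:Add1,r2:5,r3:Add2,r4:5,r5:2
cycle 4: issue SUB r5<-Add3 // r0:3,r1:Add1,r2:5,r3:Add2,r4:5,r5:Add3
cycle 5: CDB Add2=-3; issue SUB r2<-Add2 // r0:3,r1:Add1,r2:Add2,r3:-3,r4:5,r5:Add3
cycle 6: - // r0:3,r1:Add1,r2:Add2,r3:-3,r4:5,r5:Add3
cycle 7: CDB Add1=2 // r0:3,r1:2,r2:Add2,r3:-3,r4:5,r5:Add3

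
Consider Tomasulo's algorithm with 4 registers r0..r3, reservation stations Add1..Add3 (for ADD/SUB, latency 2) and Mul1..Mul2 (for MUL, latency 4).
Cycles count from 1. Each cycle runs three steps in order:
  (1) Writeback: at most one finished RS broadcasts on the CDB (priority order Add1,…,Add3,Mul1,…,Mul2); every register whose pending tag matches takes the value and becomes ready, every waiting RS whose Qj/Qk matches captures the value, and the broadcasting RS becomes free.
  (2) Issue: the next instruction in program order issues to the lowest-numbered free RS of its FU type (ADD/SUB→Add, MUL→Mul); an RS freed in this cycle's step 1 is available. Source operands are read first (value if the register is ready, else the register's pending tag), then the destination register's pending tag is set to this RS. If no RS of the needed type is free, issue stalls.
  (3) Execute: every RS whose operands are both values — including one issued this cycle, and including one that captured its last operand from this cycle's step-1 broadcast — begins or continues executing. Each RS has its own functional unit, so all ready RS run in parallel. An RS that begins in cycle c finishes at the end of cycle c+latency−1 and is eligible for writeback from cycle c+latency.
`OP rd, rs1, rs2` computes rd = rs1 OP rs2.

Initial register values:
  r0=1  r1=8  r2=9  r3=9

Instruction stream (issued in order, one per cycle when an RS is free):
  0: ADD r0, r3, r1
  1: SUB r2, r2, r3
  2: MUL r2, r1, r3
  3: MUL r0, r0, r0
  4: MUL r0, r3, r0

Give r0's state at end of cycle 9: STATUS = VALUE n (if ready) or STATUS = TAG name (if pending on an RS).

c1: issue ADD r0<-Add1 | r0:Add1,r1:8,r2:9,r3:9
c2: issue SUB r2<-Add2 | r0:Add1,r1:8,r2:Add2,r3:9
c3: CDB Add1=17; issue MUL r2<-Mul1 | r0:17,r1:8,r2:Mul1,r3:9
c4: CDB Add2=0; issue MUL r0<-Mul2 | r0:Mul2,r1:8,r2:Mul1,r3:9
c5: stall | r0:Mul2,r1:8,r2:Mul1,r3:9
c6: stall | r0:Mul2,r1:8,r2:Mul1,r3:9
c7: CDB Mul1=72; issue MUL r0<-Mul1 | r0:Mul1,r1:8,r2:72,r3:9
c8: CDB Mul2=289 | r0:Mul1,r1:8,r2:72,r3:9
c9: - | r0:Mul1,r1:8,r2:72,r3:9

STATUS = TAG Mul1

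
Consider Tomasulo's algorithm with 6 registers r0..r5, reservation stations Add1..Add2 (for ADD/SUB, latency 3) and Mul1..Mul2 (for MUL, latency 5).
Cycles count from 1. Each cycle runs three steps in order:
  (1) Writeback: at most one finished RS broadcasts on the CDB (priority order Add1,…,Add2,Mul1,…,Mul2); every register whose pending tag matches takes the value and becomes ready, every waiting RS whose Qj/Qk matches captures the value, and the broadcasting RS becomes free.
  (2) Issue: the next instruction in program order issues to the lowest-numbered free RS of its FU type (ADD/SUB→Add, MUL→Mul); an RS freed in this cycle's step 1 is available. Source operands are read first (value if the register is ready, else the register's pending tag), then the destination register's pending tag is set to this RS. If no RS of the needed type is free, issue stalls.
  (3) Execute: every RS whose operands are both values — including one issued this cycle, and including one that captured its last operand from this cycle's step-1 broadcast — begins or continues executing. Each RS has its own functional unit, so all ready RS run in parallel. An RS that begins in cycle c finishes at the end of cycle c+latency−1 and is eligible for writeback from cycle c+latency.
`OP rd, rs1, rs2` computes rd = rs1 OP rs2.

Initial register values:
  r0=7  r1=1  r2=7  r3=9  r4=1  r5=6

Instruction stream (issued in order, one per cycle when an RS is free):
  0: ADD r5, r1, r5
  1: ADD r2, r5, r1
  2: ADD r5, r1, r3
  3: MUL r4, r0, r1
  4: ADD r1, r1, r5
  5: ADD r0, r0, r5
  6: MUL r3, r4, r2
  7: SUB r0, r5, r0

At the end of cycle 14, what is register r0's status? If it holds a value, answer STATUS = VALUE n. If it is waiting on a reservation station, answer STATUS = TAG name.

STATUS = VALUE -7

cycle 1: issue ADD r5<-Add1 // r0:7,r1:1,r2:7,r3:9,r4:1,r5:Add1
cycle 2: issue ADD r2<-Add2 // r0:7,r1:1,r2:Add2,r3:9,r4:1,r5:Add1
cycle 3: stall // r0:7,r1:1,r2:Add2,r3:9,r4:1,r5:Add1
cycle 4: CDB Add1=7; issue ADD r5<-Add1 // r0:7,r1:1,r2:Add2,r3:9,r4:1,r5:Add1
cycle 5: issue MUL r4<-Mul1 // r0:7,r1:1,r2:Add2,r3:9,r4:Mul1,r5:Add1
cycle 6: stall // r0:7,r1:1,r2:Add2,r3:9,r4:Mul1,r5:Add1
cycle 7: CDB Add1=10; issue ADD r1<-Add1 // r0:7,r1:Add1,r2:Add2,r3:9,r4:Mul1,r5:10
cycle 8: CDB Add2=8; issue ADD r0<-Add2 // r0:Add2,r1:Add1,r2:8,r3:9,r4:Mul1,r5:10
cycle 9: issue MUL r3<-Mul2 // r0:Add2,r1:Add1,r2:8,r3:Mul2,r4:Mul1,r5:10
cycle 10: CDB Add1=11; issue SUB r0<-Add1 // r0:Add1,r1:11,r2:8,r3:Mul2,r4:Mul1,r5:10
cycle 11: CDB Add2=17 // r0:Add1,r1:11,r2:8,r3:Mul2,r4:Mul1,r5:10
cycle 12: CDB Mul1=7 // r0:Add1,r1:11,r2:8,r3:Mul2,r4:7,r5:10
cycle 13: - // r0:Add1,r1:11,r2:8,r3:Mul2,r4:7,r5:10
cycle 14: CDB Add1=-7 // r0:-7,r1:11,r2:8,r3:Mul2,r4:7,r5:10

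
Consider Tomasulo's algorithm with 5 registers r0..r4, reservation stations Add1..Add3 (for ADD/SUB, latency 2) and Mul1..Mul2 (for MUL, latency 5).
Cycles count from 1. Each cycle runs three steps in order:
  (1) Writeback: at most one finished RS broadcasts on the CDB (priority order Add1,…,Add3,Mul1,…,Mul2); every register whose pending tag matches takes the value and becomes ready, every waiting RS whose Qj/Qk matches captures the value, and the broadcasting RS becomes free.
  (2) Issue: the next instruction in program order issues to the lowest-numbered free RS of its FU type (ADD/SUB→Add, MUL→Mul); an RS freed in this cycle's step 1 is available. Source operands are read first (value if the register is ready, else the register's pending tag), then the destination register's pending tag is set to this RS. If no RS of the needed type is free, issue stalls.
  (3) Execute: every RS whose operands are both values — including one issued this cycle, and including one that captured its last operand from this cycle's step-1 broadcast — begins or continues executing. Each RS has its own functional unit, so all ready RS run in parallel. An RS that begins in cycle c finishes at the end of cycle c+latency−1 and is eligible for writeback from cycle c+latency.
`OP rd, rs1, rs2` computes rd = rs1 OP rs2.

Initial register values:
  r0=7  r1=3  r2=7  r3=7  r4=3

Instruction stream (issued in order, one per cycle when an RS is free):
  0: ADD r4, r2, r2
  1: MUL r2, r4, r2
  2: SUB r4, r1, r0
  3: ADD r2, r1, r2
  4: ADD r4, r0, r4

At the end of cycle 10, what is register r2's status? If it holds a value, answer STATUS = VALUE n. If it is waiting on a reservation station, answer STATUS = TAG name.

cycle 1: issue ADD r4<-Add1 // r0:7,r1:3,r2:7,r3:7,r4:Add1
cycle 2: issue MUL r2<-Mul1 // r0:7,r1:3,r2:Mul1,r3:7,r4:Add1
cycle 3: CDB Add1=14; issue SUB r4<-Add1 // r0:7,r1:3,r2:Mul1,r3:7,r4:Add1
cycle 4: issue ADD r2<-Add2 // r0:7,r1:3,r2:Add2,r3:7,r4:Add1
cycle 5: CDB Add1=-4; issue ADD r4<-Add1 // r0:7,r1:3,r2:Add2,r3:7,r4:Add1
cycle 6: - // r0:7,r1:3,r2:Add2,r3:7,r4:Add1
cycle 7: CDB Add1=3 // r0:7,r1:3,r2:Add2,r3:7,r4:3
cycle 8: CDB Mul1=98 // r0:7,r1:3,r2:Add2,r3:7,r4:3
cycle 9: - // r0:7,r1:3,r2:Add2,r3:7,r4:3
cycle 10: CDB Add2=101 // r0:7,r1:3,r2:101,r3:7,r4:3

STATUS = VALUE 101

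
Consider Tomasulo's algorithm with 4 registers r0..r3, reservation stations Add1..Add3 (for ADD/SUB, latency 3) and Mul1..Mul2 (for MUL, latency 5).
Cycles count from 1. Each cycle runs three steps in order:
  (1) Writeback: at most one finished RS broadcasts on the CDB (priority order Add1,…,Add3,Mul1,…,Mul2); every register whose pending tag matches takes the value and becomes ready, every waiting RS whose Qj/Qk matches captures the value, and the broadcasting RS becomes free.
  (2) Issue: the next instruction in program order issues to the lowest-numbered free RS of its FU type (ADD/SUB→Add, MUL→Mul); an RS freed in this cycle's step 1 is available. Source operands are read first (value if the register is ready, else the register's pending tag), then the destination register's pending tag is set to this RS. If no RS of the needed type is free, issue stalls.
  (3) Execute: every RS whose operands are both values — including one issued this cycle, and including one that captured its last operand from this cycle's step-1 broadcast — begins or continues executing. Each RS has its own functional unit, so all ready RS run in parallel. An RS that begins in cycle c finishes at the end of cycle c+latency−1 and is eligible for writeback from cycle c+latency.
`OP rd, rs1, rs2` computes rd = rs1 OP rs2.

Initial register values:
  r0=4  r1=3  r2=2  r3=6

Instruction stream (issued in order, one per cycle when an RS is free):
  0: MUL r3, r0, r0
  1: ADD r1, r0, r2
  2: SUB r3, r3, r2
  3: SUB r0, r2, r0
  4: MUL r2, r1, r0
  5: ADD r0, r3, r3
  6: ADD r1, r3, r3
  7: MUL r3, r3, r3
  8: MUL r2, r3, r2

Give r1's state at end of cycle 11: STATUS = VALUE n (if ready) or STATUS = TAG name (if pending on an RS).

cycle 1: issue MUL r3<-Mul1 // r0:4,r1:3,r2:2,r3:Mul1
cycle 2: issue ADD r1<-Add1 // r0:4,r1:Add1,r2:2,r3:Mul1
cycle 3: issue SUB r3<-Add2 // r0:4,r1:Add1,r2:2,r3:Add2
cycle 4: issue SUB r0<-Add3 // r0:Add3,r1:Add1,r2:2,r3:Add2
cycle 5: CDB Add1=6; issue MUL r2<-Mul2 // r0:Add3,r1:6,r2:Mul2,r3:Add2
cycle 6: CDB Mul1=16; issue ADD r0<-Add1 // r0:Add1,r1:6,r2:Mul2,r3:Add2
cycle 7: CDB Add3=-2; issue ADD r1<-Add3 // r0:Add1,r1:Add3,r2:Mul2,r3:Add2
cycle 8: issue MUL r3<-Mul1 // r0:Add1,r1:Add3,r2:Mul2,r3:Mul1
cycle 9: CDB Add2=14; stall // r0:Add1,r1:Add3,r2:Mul2,r3:Mul1
cycle 10: stall // r0:Add1,r1:Add3,r2:Mul2,r3:Mul1
cycle 11: stall // r0:Add1,r1:Add3,r2:Mul2,r3:Mul1

STATUS = TAG Add3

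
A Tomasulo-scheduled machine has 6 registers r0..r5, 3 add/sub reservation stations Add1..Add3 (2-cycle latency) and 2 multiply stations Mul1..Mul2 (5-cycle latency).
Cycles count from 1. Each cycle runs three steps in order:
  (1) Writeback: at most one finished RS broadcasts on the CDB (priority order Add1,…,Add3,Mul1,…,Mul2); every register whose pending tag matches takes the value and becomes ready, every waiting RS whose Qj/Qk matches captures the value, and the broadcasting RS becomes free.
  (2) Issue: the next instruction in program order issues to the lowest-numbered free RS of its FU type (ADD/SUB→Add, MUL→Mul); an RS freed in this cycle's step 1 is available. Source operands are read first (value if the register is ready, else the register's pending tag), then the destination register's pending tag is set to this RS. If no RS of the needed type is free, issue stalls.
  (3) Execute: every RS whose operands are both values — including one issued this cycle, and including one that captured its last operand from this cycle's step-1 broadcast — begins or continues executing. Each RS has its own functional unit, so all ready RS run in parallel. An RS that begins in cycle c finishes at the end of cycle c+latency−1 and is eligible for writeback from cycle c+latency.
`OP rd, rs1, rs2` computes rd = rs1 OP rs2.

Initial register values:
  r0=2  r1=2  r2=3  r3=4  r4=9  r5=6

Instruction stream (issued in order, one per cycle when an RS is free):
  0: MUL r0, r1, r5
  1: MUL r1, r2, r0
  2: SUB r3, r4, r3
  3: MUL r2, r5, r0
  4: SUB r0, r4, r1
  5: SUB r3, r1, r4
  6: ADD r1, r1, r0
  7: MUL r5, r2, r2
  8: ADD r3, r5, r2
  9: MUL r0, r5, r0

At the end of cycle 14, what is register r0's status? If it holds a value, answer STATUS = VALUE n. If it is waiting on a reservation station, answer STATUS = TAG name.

c1: issue MUL r0<-Mul1 | r0:Mul1,r1:2,r2:3,r3:4,r4:9,r5:6
c2: issue MUL r1<-Mul2 | r0:Mul1,r1:Mul2,r2:3,r3:4,r4:9,r5:6
c3: issue SUB r3<-Add1 | r0:Mul1,r1:Mul2,r2:3,r3:Add1,r4:9,r5:6
c4: stall | r0:Mul1,r1:Mul2,r2:3,r3:Add1,r4:9,r5:6
c5: CDB Add1=5; stall | r0:Mul1,r1:Mul2,r2:3,r3:5,r4:9,r5:6
c6: CDB Mul1=12; issue MUL r2<-Mul1 | r0:12,r1:Mul2,r2:Mul1,r3:5,r4:9,r5:6
c7: issue SUB r0<-Add1 | r0:Add1,r1:Mul2,r2:Mul1,r3:5,r4:9,r5:6
c8: issue SUB r3<-Add2 | r0:Add1,r1:Mul2,r2:Mul1,r3:Add2,r4:9,r5:6
c9: issue ADD r1<-Add3 | r0:Add1,r1:Add3,r2:Mul1,r3:Add2,r4:9,r5:6
c10: stall | r0:Add1,r1:Add3,r2:Mul1,r3:Add2,r4:9,r5:6
c11: CDB Mul1=72; issue MUL r5<-Mul1 | r0:Add1,r1:Add3,r2:72,r3:Add2,r4:9,r5:Mul1
c12: CDB Mul2=36; stall | r0:Add1,r1:Add3,r2:72,r3:Add2,r4:9,r5:Mul1
c13: stall | r0:Add1,r1:Add3,r2:72,r3:Add2,r4:9,r5:Mul1
c14: CDB Add1=-27; issue ADD r3<-Add1 | r0:-27,r1:Add3,r2:72,r3:Add1,r4:9,r5:Mul1

STATUS = VALUE -27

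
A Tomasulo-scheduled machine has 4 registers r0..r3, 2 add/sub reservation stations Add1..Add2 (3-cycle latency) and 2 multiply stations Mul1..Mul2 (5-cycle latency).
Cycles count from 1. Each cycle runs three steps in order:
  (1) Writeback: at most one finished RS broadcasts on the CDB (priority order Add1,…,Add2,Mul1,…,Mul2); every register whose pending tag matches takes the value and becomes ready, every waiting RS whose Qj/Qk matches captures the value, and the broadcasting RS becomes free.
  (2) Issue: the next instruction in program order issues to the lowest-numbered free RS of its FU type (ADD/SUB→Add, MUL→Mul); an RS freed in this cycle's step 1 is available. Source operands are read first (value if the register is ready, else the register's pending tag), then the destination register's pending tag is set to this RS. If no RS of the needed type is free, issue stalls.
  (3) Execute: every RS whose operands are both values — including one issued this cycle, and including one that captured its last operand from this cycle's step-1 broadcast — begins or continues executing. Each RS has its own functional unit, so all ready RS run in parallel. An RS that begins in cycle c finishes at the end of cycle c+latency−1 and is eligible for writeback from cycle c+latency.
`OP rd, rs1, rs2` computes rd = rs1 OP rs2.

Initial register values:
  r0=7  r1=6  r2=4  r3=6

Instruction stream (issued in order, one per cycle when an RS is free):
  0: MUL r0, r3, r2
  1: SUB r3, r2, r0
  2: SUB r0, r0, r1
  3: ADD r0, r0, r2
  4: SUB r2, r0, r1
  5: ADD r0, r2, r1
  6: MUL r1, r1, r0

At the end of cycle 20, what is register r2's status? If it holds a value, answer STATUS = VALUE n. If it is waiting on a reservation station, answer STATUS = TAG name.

STATUS = VALUE 16

c1: issue MUL r0<-Mul1 | r0:Mul1,r1:6,r2:4,r3:6
c2: issue SUB r3<-Add1 | r0:Mul1,r1:6,r2:4,r3:Add1
c3: issue SUB r0<-Add2 | r0:Add2,r1:6,r2:4,r3:Add1
c4: stall | r0:Add2,r1:6,r2:4,r3:Add1
c5: stall | r0:Add2,r1:6,r2:4,r3:Add1
c6: CDB Mul1=24; stall | r0:Add2,r1:6,r2:4,r3:Add1
c7: stall | r0:Add2,r1:6,r2:4,r3:Add1
c8: stall | r0:Add2,r1:6,r2:4,r3:Add1
c9: CDB Add1=-20; issue ADD r0<-Add1 | r0:Add1,r1:6,r2:4,r3:-20
c10: CDB Add2=18; issue SUB r2<-Add2 | r0:Add1,r1:6,r2:Add2,r3:-20
c11: stall | r0:Add1,r1:6,r2:Add2,r3:-20
c12: stall | r0:Add1,r1:6,r2:Add2,r3:-20
c13: CDB Add1=22; issue ADD r0<-Add1 | r0:Add1,r1:6,r2:Add2,r3:-20
c14: issue MUL r1<-Mul1 | r0:Add1,r1:Mul1,r2:Add2,r3:-20
c15: - | r0:Add1,r1:Mul1,r2:Add2,r3:-20
c16: CDB Add2=16 | r0:Add1,r1:Mul1,r2:16,r3:-20
c17: - | r0:Add1,r1:Mul1,r2:16,r3:-20
c18: - | r0:Add1,r1:Mul1,r2:16,r3:-20
c19: CDB Add1=22 | r0:22,r1:Mul1,r2:16,r3:-20
c20: - | r0:22,r1:Mul1,r2:16,r3:-20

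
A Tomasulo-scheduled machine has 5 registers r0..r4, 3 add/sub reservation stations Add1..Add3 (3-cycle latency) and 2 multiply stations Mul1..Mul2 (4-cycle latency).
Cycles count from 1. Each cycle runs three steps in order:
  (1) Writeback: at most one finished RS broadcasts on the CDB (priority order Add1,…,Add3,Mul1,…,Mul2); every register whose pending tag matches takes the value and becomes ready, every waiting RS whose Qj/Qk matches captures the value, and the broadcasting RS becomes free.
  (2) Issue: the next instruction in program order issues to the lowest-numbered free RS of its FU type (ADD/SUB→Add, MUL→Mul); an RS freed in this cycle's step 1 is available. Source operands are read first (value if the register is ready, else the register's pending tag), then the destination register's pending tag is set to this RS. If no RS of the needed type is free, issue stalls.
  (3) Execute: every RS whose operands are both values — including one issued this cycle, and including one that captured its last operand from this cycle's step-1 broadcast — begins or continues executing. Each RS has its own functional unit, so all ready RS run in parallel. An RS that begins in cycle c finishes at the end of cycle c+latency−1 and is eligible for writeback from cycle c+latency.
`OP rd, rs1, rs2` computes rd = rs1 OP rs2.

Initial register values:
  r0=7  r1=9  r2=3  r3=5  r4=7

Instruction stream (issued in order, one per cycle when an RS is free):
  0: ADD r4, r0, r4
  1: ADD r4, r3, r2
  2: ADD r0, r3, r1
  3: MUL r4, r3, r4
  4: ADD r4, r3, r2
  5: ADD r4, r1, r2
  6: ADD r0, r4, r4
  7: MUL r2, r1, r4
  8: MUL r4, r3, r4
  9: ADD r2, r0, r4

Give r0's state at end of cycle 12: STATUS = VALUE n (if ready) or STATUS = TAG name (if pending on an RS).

c1: issue ADD r4<-Add1 | r0:7,r1:9,r2:3,r3:5,r4:Add1
c2: issue ADD r4<-Add2 | r0:7,r1:9,r2:3,r3:5,r4:Add2
c3: issue ADD r0<-Add3 | r0:Add3,r1:9,r2:3,r3:5,r4:Add2
c4: CDB Add1=14; issue MUL r4<-Mul1 | r0:Add3,r1:9,r2:3,r3:5,r4:Mul1
c5: CDB Add2=8; issue ADD r4<-Add1 | r0:Add3,r1:9,r2:3,r3:5,r4:Add1
c6: CDB Add3=14; issue ADD r4<-Add2 | r0:14,r1:9,r2:3,r3:5,r4:Add2
c7: issue ADD r0<-Add3 | r0:Add3,r1:9,r2:3,r3:5,r4:Add2
c8: CDB Add1=8; issue MUL r2<-Mul2 | r0:Add3,r1:9,r2:Mul2,r3:5,r4:Add2
c9: CDB Add2=12; stall | r0:Add3,r1:9,r2:Mul2,r3:5,r4:12
c10: CDB Mul1=40; issue MUL r4<-Mul1 | r0:Add3,r1:9,r2:Mul2,r3:5,r4:Mul1
c11: issue ADD r2<-Add1 | r0:Add3,r1:9,r2:Add1,r3:5,r4:Mul1
c12: CDB Add3=24 | r0:24,r1:9,r2:Add1,r3:5,r4:Mul1

STATUS = VALUE 24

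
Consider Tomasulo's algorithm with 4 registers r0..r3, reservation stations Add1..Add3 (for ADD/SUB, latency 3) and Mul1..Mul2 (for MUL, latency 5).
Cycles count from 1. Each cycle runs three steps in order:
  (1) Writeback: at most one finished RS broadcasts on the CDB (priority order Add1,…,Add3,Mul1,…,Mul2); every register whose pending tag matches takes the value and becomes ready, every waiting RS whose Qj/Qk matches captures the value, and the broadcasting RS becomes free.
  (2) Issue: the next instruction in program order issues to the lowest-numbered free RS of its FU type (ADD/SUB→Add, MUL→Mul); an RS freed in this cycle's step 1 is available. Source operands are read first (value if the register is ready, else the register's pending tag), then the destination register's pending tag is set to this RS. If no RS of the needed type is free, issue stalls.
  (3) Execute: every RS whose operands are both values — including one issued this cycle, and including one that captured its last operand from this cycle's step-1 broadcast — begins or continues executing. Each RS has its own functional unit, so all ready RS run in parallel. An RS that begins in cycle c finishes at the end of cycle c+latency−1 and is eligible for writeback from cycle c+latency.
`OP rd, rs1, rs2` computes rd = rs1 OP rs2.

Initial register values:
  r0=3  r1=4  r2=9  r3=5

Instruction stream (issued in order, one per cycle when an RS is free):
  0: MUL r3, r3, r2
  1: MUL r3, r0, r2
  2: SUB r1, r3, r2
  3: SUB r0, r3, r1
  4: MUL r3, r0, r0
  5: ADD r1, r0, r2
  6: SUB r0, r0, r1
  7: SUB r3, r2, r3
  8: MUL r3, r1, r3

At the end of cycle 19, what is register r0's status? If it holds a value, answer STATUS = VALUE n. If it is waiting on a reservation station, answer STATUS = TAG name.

STATUS = VALUE -9

c1: issue MUL r3<-Mul1 | r0:3,r1:4,r2:9,r3:Mul1
c2: issue MUL r3<-Mul2 | r0:3,r1:4,r2:9,r3:Mul2
c3: issue SUB r1<-Add1 | r0:3,r1:Add1,r2:9,r3:Mul2
c4: issue SUB r0<-Add2 | r0:Add2,r1:Add1,r2:9,r3:Mul2
c5: stall | r0:Add2,r1:Add1,r2:9,r3:Mul2
c6: CDB Mul1=45; issue MUL r3<-Mul1 | r0:Add2,r1:Add1,r2:9,r3:Mul1
c7: CDB Mul2=27; issue ADD r1<-Add3 | r0:Add2,r1:Add3,r2:9,r3:Mul1
c8: stall | r0:Add2,r1:Add3,r2:9,r3:Mul1
c9: stall | r0:Add2,r1:Add3,r2:9,r3:Mul1
c10: CDB Add1=18; issue SUB r0<-Add1 | r0:Add1,r1:Add3,r2:9,r3:Mul1
c11: stall | r0:Add1,r1:Add3,r2:9,r3:Mul1
c12: stall | r0:Add1,r1:Add3,r2:9,r3:Mul1
c13: CDB Add2=9; issue SUB r3<-Add2 | r0:Add1,r1:Add3,r2:9,r3:Add2
c14: issue MUL r3<-Mul2 | r0:Add1,r1:Add3,r2:9,r3:Mul2
c15: - | r0:Add1,r1:Add3,r2:9,r3:Mul2
c16: CDB Add3=18 | r0:Add1,r1:18,r2:9,r3:Mul2
c17: - | r0:Add1,r1:18,r2:9,r3:Mul2
c18: CDB Mul1=81 | r0:Add1,r1:18,r2:9,r3:Mul2
c19: CDB Add1=-9 | r0:-9,r1:18,r2:9,r3:Mul2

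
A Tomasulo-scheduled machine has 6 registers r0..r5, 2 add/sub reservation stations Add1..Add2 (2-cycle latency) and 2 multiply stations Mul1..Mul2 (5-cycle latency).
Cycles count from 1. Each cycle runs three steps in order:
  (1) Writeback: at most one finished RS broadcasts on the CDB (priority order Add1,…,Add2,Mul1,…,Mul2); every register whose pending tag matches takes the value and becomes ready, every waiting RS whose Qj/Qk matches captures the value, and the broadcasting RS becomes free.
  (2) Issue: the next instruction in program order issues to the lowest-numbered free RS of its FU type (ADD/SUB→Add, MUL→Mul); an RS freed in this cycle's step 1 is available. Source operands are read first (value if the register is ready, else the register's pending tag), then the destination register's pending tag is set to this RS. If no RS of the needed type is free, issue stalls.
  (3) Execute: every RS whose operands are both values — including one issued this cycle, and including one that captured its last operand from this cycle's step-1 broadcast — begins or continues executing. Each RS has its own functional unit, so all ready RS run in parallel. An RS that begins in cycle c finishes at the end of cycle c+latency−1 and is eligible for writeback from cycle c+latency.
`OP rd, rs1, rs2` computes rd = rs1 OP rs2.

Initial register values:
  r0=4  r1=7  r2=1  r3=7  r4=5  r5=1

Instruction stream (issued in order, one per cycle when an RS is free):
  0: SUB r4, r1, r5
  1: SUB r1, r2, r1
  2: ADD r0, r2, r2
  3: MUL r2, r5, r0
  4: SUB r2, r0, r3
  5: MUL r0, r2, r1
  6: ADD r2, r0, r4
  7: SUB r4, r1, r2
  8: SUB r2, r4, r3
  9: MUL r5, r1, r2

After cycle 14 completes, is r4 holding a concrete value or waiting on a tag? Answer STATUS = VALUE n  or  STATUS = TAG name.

STATUS = TAG Add2

  c1: issue SUB r4<-Add1  regs: r0:4,r1:7,r2:1,r3:7,r4:Add1,r5:1
  c2: issue SUB r1<-Add2  regs: r0:4,r1:Add2,r2:1,r3:7,r4:Add1,r5:1
  c3: CDB Add1=6; issue ADD r0<-Add1  regs: r0:Add1,r1:Add2,r2:1,r3:7,r4:6,r5:1
  c4: CDB Add2=-6; issue MUL r2<-Mul1  regs: r0:Add1,r1:-6,r2:Mul1,r3:7,r4:6,r5:1
  c5: CDB Add1=2; issue SUB r2<-Add1  regs: r0:2,r1:-6,r2:Add1,r3:7,r4:6,r5:1
  c6: issue MUL r0<-Mul2  regs: r0:Mul2,r1:-6,r2:Add1,r3:7,r4:6,r5:1
  c7: CDB Add1=-5; issue ADD r2<-Add1  regs: r0:Mul2,r1:-6,r2:Add1,r3:7,r4:6,r5:1
  c8: issue SUB r4<-Add2  regs: r0:Mul2,r1:-6,r2:Add1,r3:7,r4:Add2,r5:1
  c9: stall  regs: r0:Mul2,r1:-6,r2:Add1,r3:7,r4:Add2,r5:1
  c10: CDB Mul1=2; stall  regs: r0:Mul2,r1:-6,r2:Add1,r3:7,r4:Add2,r5:1
  c11: stall  regs: r0:Mul2,r1:-6,r2:Add1,r3:7,r4:Add2,r5:1
  c12: CDB Mul2=30; stall  regs: r0:30,r1:-6,r2:Add1,r3:7,r4:Add2,r5:1
  c13: stall  regs: r0:30,r1:-6,r2:Add1,r3:7,r4:Add2,r5:1
  c14: CDB Add1=36; issue SUB r2<-Add1  regs: r0:30,r1:-6,r2:Add1,r3:7,r4:Add2,r5:1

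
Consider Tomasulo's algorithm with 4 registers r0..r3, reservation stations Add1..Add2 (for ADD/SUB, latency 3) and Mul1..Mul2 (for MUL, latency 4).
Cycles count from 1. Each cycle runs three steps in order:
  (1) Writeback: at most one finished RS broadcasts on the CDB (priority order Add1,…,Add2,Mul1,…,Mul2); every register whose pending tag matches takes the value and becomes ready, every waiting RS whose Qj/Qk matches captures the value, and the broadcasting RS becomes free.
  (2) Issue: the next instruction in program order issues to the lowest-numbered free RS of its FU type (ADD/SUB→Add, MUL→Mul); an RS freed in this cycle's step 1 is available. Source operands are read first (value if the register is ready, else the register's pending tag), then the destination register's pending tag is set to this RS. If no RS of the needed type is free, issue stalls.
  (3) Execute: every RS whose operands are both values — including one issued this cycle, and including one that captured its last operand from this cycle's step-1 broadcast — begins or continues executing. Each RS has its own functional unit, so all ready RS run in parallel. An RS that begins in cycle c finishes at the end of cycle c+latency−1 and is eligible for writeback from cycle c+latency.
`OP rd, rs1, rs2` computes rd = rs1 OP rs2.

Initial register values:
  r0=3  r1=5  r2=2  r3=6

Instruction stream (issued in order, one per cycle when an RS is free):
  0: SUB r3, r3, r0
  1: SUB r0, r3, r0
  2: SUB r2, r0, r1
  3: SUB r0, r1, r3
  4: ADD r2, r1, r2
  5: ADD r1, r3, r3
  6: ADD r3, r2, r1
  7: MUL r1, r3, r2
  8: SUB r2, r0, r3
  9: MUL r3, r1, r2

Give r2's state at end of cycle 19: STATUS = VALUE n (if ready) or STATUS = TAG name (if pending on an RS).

STATUS = TAG Add2

c1: issue SUB r3<-Add1 | r0:3,r1:5,r2:2,r3:Add1
c2: issue SUB r0<-Add2 | r0:Add2,r1:5,r2:2,r3:Add1
c3: stall | r0:Add2,r1:5,r2:2,r3:Add1
c4: CDB Add1=3; issue SUB r2<-Add1 | r0:Add2,r1:5,r2:Add1,r3:3
c5: stall | r0:Add2,r1:5,r2:Add1,r3:3
c6: stall | r0:Add2,r1:5,r2:Add1,r3:3
c7: CDB Add2=0; issue SUB r0<-Add2 | r0:Add2,r1:5,r2:Add1,r3:3
c8: stall | r0:Add2,r1:5,r2:Add1,r3:3
c9: stall | r0:Add2,r1:5,r2:Add1,r3:3
c10: CDB Add1=-5; issue ADD r2<-Add1 | r0:Add2,r1:5,r2:Add1,r3:3
c11: CDB Add2=2; issue ADD r1<-Add2 | r0:2,r1:Add2,r2:Add1,r3:3
c12: stall | r0:2,r1:Add2,r2:Add1,r3:3
c13: CDB Add1=0; issue ADD r3<-Add1 | r0:2,r1:Add2,r2:0,r3:Add1
c14: CDB Add2=6; issue MUL r1<-Mul1 | r0:2,r1:Mul1,r2:0,r3:Add1
c15: issue SUB r2<-Add2 | r0:2,r1:Mul1,r2:Add2,r3:Add1
c16: issue MUL r3<-Mul2 | r0:2,r1:Mul1,r2:Add2,r3:Mul2
c17: CDB Add1=6 | r0:2,r1:Mul1,r2:Add2,r3:Mul2
c18: - | r0:2,r1:Mul1,r2:Add2,r3:Mul2
c19: - | r0:2,r1:Mul1,r2:Add2,r3:Mul2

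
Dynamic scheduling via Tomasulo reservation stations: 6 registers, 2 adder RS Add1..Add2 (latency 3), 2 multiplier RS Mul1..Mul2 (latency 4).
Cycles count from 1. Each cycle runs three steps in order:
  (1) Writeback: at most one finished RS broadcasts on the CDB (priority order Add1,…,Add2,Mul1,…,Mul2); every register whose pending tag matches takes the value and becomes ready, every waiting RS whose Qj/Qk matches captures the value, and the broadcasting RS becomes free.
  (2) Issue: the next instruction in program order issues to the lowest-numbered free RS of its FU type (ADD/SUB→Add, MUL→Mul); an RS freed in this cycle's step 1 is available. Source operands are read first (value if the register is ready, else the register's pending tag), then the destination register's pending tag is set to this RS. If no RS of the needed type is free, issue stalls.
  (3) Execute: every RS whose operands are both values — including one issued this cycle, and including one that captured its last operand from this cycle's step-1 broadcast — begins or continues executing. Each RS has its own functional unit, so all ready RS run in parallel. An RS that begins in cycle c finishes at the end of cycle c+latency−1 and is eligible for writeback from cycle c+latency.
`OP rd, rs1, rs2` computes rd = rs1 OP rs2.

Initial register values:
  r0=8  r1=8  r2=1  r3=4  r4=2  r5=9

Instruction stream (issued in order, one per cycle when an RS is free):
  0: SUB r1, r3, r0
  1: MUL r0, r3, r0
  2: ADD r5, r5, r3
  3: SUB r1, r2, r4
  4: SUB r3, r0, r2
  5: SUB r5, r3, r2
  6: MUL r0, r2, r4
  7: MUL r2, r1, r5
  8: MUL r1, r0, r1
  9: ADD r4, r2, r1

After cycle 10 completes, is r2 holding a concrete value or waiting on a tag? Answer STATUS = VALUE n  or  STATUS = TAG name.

cycle 1: issue SUB r1<-Add1 // r0:8,r1:Add1,r2:1,r3:4,r4:2,r5:9
cycle 2: issue MUL r0<-Mul1 // r0:Mul1,r1:Add1,r2:1,r3:4,r4:2,r5:9
cycle 3: issue ADD r5<-Add2 // r0:Mul1,r1:Add1,r2:1,r3:4,r4:2,r5:Add2
cycle 4: CDB Add1=-4; issue SUB r1<-Add1 // r0:Mul1,r1:Add1,r2:1,r3:4,r4:2,r5:Add2
cycle 5: stall // r0:Mul1,r1:Add1,r2:1,r3:4,r4:2,r5:Add2
cycle 6: CDB Add2=13; issue SUB r3<-Add2 // r0:Mul1,r1:Add1,r2:1,r3:Add2,r4:2,r5:13
cycle 7: CDB Add1=-1; issue SUB r5<-Add1 // r0:Mul1,r1:-1,r2:1,r3:Add2,r4:2,r5:Add1
cycle 8: CDB Mul1=32; issue MUL r0<-Mul1 // r0:Mul1,r1:-1,r2:1,r3:Add2,r4:2,r5:Add1
cycle 9: issue MUL r2<-Mul2 // r0:Mul1,r1:-1,r2:Mul2,r3:Add2,r4:2,r5:Add1
cycle 10: stall // r0:Mul1,r1:-1,r2:Mul2,r3:Add2,r4:2,r5:Add1

STATUS = TAG Mul2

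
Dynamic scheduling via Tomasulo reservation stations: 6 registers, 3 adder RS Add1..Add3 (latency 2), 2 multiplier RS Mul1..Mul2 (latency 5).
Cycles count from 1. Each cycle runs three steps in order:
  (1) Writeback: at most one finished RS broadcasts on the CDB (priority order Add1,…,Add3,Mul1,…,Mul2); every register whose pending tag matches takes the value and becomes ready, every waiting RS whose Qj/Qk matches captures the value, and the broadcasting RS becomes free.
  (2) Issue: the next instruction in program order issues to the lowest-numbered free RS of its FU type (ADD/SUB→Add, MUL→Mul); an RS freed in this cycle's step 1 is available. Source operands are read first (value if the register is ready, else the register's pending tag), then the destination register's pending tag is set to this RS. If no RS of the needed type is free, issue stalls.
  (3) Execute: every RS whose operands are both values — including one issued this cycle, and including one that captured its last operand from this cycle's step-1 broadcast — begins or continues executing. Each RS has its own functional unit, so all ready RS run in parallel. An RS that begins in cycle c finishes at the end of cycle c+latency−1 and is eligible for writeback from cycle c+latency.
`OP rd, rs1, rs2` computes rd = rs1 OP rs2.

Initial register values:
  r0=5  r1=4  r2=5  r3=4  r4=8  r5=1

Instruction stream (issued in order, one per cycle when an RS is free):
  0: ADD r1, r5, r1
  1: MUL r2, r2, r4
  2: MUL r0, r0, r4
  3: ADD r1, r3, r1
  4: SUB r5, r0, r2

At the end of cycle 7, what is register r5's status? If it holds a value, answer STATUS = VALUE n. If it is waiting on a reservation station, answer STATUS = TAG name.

cycle 1: issue ADD r1<-Add1 // r0:5,r1:Add1,r2:5,r3:4,r4:8,r5:1
cycle 2: issue MUL r2<-Mul1 // r0:5,r1:Add1,r2:Mul1,r3:4,r4:8,r5:1
cycle 3: CDB Add1=5; issue MUL r0<-Mul2 // r0:Mul2,r1:5,r2:Mul1,r3:4,r4:8,r5:1
cycle 4: issue ADD r1<-Add1 // r0:Mul2,r1:Add1,r2:Mul1,r3:4,r4:8,r5:1
cycle 5: issue SUB r5<-Add2 // r0:Mul2,r1:Add1,r2:Mul1,r3:4,r4:8,r5:Add2
cycle 6: CDB Add1=9 // r0:Mul2,r1:9,r2:Mul1,r3:4,r4:8,r5:Add2
cycle 7: CDB Mul1=40 // r0:Mul2,r1:9,r2:40,r3:4,r4:8,r5:Add2

STATUS = TAG Add2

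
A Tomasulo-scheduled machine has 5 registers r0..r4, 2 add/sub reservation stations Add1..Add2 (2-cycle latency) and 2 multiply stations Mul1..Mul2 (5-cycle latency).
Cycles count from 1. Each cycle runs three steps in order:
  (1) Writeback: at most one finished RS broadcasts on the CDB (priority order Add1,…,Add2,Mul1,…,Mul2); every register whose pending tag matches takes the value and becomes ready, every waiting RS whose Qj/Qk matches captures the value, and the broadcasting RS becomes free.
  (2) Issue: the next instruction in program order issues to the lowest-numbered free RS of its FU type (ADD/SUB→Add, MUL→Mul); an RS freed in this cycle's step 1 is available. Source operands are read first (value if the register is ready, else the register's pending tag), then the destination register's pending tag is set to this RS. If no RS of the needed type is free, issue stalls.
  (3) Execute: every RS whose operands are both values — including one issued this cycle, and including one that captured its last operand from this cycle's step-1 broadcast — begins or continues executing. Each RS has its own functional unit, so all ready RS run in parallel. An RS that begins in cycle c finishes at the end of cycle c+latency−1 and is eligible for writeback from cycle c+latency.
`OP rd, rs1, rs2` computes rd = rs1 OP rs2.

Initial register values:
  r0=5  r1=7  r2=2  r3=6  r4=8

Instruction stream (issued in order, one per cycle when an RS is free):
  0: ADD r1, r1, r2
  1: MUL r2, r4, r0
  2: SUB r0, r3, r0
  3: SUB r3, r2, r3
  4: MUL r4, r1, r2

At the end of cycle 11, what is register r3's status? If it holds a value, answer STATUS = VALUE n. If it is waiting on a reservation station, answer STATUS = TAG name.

STATUS = VALUE 34

c1: issue ADD r1<-Add1 | r0:5,r1:Add1,r2:2,r3:6,r4:8
c2: issue MUL r2<-Mul1 | r0:5,r1:Add1,r2:Mul1,r3:6,r4:8
c3: CDB Add1=9; issue SUB r0<-Add1 | r0:Add1,r1:9,r2:Mul1,r3:6,r4:8
c4: issue SUB r3<-Add2 | r0:Add1,r1:9,r2:Mul1,r3:Add2,r4:8
c5: CDB Add1=1; issue MUL r4<-Mul2 | r0:1,r1:9,r2:Mul1,r3:Add2,r4:Mul2
c6: - | r0:1,r1:9,r2:Mul1,r3:Add2,r4:Mul2
c7: CDB Mul1=40 | r0:1,r1:9,r2:40,r3:Add2,r4:Mul2
c8: - | r0:1,r1:9,r2:40,r3:Add2,r4:Mul2
c9: CDB Add2=34 | r0:1,r1:9,r2:40,r3:34,r4:Mul2
c10: - | r0:1,r1:9,r2:40,r3:34,r4:Mul2
c11: - | r0:1,r1:9,r2:40,r3:34,r4:Mul2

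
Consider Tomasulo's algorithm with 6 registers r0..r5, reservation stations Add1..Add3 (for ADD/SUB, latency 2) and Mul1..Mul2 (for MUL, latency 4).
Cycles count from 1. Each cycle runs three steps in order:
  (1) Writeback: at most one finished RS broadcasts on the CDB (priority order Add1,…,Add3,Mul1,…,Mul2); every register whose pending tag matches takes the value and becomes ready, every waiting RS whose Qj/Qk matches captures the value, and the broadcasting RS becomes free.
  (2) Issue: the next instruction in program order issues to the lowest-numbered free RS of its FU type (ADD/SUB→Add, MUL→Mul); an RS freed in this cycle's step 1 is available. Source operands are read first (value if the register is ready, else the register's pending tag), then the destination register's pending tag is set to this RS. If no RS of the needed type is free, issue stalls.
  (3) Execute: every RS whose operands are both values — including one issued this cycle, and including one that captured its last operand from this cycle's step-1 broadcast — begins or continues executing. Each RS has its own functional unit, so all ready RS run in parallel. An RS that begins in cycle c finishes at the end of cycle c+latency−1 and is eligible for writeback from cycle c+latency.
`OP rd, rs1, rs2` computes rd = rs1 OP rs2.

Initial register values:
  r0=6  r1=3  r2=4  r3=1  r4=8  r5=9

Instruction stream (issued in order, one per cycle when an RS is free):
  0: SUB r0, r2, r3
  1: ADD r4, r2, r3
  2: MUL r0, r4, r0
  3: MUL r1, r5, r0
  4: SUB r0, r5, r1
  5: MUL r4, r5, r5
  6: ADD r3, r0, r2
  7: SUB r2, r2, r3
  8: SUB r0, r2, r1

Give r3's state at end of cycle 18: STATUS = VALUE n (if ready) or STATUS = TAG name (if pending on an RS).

c1: issue SUB r0<-Add1 | r0:Add1,r1:3,r2:4,r3:1,r4:8,r5:9
c2: issue ADD r4<-Add2 | r0:Add1,r1:3,r2:4,r3:1,r4:Add2,r5:9
c3: CDB Add1=3; issue MUL r0<-Mul1 | r0:Mul1,r1:3,r2:4,r3:1,r4:Add2,r5:9
c4: CDB Add2=5; issue MUL r1<-Mul2 | r0:Mul1,r1:Mul2,r2:4,r3:1,r4:5,r5:9
c5: issue SUB r0<-Add1 | r0:Add1,r1:Mul2,r2:4,r3:1,r4:5,r5:9
c6: stall | r0:Add1,r1:Mul2,r2:4,r3:1,r4:5,r5:9
c7: stall | r0:Add1,r1:Mul2,r2:4,r3:1,r4:5,r5:9
c8: CDB Mul1=15; issue MUL r4<-Mul1 | r0:Add1,r1:Mul2,r2:4,r3:1,r4:Mul1,r5:9
c9: issue ADD r3<-Add2 | r0:Add1,r1:Mul2,r2:4,r3:Add2,r4:Mul1,r5:9
c10: issue SUB r2<-Add3 | r0:Add1,r1:Mul2,r2:Add3,r3:Add2,r4:Mul1,r5:9
c11: stall | r0:Add1,r1:Mul2,r2:Add3,r3:Add2,r4:Mul1,r5:9
c12: CDB Mul1=81; stall | r0:Add1,r1:Mul2,r2:Add3,r3:Add2,r4:81,r5:9
c13: CDB Mul2=135; stall | r0:Add1,r1:135,r2:Add3,r3:Add2,r4:81,r5:9
c14: stall | r0:Add1,r1:135,r2:Add3,r3:Add2,r4:81,r5:9
c15: CDB Add1=-126; issue SUB r0<-Add1 | r0:Add1,r1:135,r2:Add3,r3:Add2,r4:81,r5:9
c16: - | r0:Add1,r1:135,r2:Add3,r3:Add2,r4:81,r5:9
c17: CDB Add2=-122 | r0:Add1,r1:135,r2:Add3,r3:-122,r4:81,r5:9
c18: - | r0:Add1,r1:135,r2:Add3,r3:-122,r4:81,r5:9

STATUS = VALUE -122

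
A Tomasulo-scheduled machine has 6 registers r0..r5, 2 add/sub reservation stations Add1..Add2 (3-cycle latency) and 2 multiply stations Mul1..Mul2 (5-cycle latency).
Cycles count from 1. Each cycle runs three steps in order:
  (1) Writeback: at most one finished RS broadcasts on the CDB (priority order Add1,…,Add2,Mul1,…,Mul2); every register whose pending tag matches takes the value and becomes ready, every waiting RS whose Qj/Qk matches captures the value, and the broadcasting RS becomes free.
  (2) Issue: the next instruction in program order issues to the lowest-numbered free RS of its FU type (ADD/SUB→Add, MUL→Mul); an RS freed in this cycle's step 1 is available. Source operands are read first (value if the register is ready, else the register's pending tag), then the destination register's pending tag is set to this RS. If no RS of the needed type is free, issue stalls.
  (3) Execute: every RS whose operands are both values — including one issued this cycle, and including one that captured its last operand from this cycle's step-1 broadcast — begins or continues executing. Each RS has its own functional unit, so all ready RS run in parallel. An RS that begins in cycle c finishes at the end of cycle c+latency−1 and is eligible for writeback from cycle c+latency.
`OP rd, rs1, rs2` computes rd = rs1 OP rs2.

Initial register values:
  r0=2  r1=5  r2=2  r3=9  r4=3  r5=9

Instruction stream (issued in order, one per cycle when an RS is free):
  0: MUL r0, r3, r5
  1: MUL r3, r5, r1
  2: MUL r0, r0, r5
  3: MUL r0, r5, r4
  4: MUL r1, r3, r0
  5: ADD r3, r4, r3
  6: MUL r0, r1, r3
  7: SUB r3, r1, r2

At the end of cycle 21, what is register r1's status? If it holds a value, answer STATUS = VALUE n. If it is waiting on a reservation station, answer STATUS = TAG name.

c1: issue MUL r0<-Mul1 | r0:Mul1,r1:5,r2:2,r3:9,r4:3,r5:9
c2: issue MUL r3<-Mul2 | r0:Mul1,r1:5,r2:2,r3:Mul2,r4:3,r5:9
c3: stall | r0:Mul1,r1:5,r2:2,r3:Mul2,r4:3,r5:9
c4: stall | r0:Mul1,r1:5,r2:2,r3:Mul2,r4:3,r5:9
c5: stall | r0:Mul1,r1:5,r2:2,r3:Mul2,r4:3,r5:9
c6: CDB Mul1=81; issue MUL r0<-Mul1 | r0:Mul1,r1:5,r2:2,r3:Mul2,r4:3,r5:9
c7: CDB Mul2=45; issue MUL r0<-Mul2 | r0:Mul2,r1:5,r2:2,r3:45,r4:3,r5:9
c8: stall | r0:Mul2,r1:5,r2:2,r3:45,r4:3,r5:9
c9: stall | r0:Mul2,r1:5,r2:2,r3:45,r4:3,r5:9
c10: stall | r0:Mul2,r1:5,r2:2,r3:45,r4:3,r5:9
c11: CDB Mul1=729; issue MUL r1<-Mul1 | r0:Mul2,r1:Mul1,r2:2,r3:45,r4:3,r5:9
c12: CDB Mul2=27; issue ADD r3<-Add1 | r0:27,r1:Mul1,r2:2,r3:Add1,r4:3,r5:9
c13: issue MUL r0<-Mul2 | r0:Mul2,r1:Mul1,r2:2,r3:Add1,r4:3,r5:9
c14: issue SUB r3<-Add2 | r0:Mul2,r1:Mul1,r2:2,r3:Add2,r4:3,r5:9
c15: CDB Add1=48 | r0:Mul2,r1:Mul1,r2:2,r3:Add2,r4:3,r5:9
c16: - | r0:Mul2,r1:Mul1,r2:2,r3:Add2,r4:3,r5:9
c17: CDB Mul1=1215 | r0:Mul2,r1:1215,r2:2,r3:Add2,r4:3,r5:9
c18: - | r0:Mul2,r1:1215,r2:2,r3:Add2,r4:3,r5:9
c19: - | r0:Mul2,r1:1215,r2:2,r3:Add2,r4:3,r5:9
c20: CDB Add2=1213 | r0:Mul2,r1:1215,r2:2,r3:1213,r4:3,r5:9
c21: - | r0:Mul2,r1:1215,r2:2,r3:1213,r4:3,r5:9

STATUS = VALUE 1215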